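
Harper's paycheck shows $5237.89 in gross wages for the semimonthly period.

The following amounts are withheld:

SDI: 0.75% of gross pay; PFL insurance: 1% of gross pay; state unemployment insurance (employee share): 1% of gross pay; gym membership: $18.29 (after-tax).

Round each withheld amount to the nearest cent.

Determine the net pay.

$5075.56

PFL insurance: $5237.89 × 0.01 = $52.38
SDI: $5237.89 × 0.0075 = $39.28
State unemployment insurance (employee share): $5237.89 × 0.01 = $52.38
Gym membership: $18.29
Total deductions = $52.38 + $39.28 + $52.38 + $18.29 = $162.33
Net pay = $5237.89 − $162.33 = $5075.56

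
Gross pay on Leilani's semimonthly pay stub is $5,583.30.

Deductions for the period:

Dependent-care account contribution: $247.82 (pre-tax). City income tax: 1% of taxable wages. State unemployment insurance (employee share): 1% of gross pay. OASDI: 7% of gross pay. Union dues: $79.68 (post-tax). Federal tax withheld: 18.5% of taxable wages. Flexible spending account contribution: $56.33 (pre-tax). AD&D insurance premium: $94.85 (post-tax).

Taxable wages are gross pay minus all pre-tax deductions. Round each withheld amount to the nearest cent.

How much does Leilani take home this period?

Dependent-care account contribution: $247.82
Flexible spending account contribution: $56.33
Pre-tax total = $247.82 + $56.33 = $304.15
Taxable wages = $5,583.30 − $304.15 = $5,279.15
Federal tax withheld: $5,279.15 × 0.185 = $976.64
City income tax: $5,279.15 × 0.01 = $52.79
State unemployment insurance (employee share): $5,583.30 × 0.01 = $55.83
OASDI: $5,583.30 × 0.07 = $390.83
Union dues: $79.68
AD&D insurance premium: $94.85
Total deductions = $247.82 + $56.33 + $976.64 + $52.79 + $55.83 + $390.83 + $79.68 + $94.85 = $1,954.77
Net pay = $5,583.30 − $1,954.77 = $3,628.53

$3,628.53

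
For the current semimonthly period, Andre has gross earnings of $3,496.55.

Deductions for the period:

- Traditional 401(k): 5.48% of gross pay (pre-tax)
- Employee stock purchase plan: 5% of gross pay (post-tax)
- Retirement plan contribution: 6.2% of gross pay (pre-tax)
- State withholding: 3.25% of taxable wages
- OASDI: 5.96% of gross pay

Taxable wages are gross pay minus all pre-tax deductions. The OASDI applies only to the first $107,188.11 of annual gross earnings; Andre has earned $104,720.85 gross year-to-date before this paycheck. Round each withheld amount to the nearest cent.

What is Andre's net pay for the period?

Traditional 401(k): $3,496.55 × 0.0548 = $191.61
Retirement plan contribution: $3,496.55 × 0.062 = $216.79
Pre-tax total = $191.61 + $216.79 = $408.40
Taxable wages = $3,496.55 − $408.40 = $3,088.15
State withholding: $3,088.15 × 0.0325 = $100.36
OASDI: only $107,188.11 − $104,720.85 = $2,467.26 of this check is subject → $2,467.26 × 0.0596 = $147.05
Employee stock purchase plan: $3,496.55 × 0.05 = $174.83
Total deductions = $191.61 + $216.79 + $100.36 + $147.05 + $174.83 = $830.64
Net pay = $3,496.55 − $830.64 = $2,665.91

$2,665.91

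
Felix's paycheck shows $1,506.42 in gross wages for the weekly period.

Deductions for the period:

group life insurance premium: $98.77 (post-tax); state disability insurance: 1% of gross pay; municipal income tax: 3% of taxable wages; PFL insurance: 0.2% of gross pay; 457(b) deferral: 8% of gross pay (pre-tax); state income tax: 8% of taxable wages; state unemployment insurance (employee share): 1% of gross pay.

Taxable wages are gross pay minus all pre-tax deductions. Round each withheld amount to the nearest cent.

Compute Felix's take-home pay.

$1,101.56

457(b) deferral: $1,506.42 × 0.08 = $120.51
Taxable wages = $1,506.42 − $120.51 = $1,385.91
Municipal income tax: $1,385.91 × 0.03 = $41.58
State income tax: $1,385.91 × 0.08 = $110.87
State disability insurance: $1,506.42 × 0.01 = $15.06
State unemployment insurance (employee share): $1,506.42 × 0.01 = $15.06
PFL insurance: $1,506.42 × 0.002 = $3.01
Group life insurance premium: $98.77
Total deductions = $120.51 + $41.58 + $110.87 + $15.06 + $15.06 + $3.01 + $98.77 = $404.86
Net pay = $1,506.42 − $404.86 = $1,101.56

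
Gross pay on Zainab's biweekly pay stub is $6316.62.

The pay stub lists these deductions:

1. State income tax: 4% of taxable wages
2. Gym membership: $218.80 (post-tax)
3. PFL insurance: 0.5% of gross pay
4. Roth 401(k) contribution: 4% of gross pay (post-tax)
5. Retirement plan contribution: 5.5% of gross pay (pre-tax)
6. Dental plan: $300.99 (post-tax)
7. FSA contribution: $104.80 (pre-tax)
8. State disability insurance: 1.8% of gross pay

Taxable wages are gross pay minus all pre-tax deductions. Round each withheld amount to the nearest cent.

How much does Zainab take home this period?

Retirement plan contribution: $6316.62 × 0.055 = $347.41
FSA contribution: $104.80
Pre-tax total = $347.41 + $104.80 = $452.21
Taxable wages = $6316.62 − $452.21 = $5864.41
State income tax: $5864.41 × 0.04 = $234.58
State disability insurance: $6316.62 × 0.018 = $113.70
PFL insurance: $6316.62 × 0.005 = $31.58
Roth 401(k) contribution: $6316.62 × 0.04 = $252.66
Dental plan: $300.99
Gym membership: $218.80
Total deductions = $347.41 + $104.80 + $234.58 + $113.70 + $31.58 + $252.66 + $300.99 + $218.80 = $1604.52
Net pay = $6316.62 − $1604.52 = $4712.10

$4712.10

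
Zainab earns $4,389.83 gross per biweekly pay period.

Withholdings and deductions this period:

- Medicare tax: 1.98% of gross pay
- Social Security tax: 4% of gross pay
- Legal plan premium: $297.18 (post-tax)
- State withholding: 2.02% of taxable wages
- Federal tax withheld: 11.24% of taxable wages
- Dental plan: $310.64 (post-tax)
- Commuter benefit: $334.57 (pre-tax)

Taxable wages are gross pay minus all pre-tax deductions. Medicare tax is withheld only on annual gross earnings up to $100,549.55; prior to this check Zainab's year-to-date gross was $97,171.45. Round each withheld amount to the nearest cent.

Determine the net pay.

$2,667.23

Commuter benefit: $334.57
Taxable wages = $4,389.83 − $334.57 = $4,055.26
Federal tax withheld: $4,055.26 × 0.1124 = $455.81
State withholding: $4,055.26 × 0.0202 = $81.92
Medicare tax: only $100,549.55 − $97,171.45 = $3,378.10 of this check is subject → $3,378.10 × 0.0198 = $66.89
Social Security tax: $4,389.83 × 0.04 = $175.59
Legal plan premium: $297.18
Dental plan: $310.64
Total deductions = $334.57 + $455.81 + $81.92 + $66.89 + $175.59 + $297.18 + $310.64 = $1,722.60
Net pay = $4,389.83 − $1,722.60 = $2,667.23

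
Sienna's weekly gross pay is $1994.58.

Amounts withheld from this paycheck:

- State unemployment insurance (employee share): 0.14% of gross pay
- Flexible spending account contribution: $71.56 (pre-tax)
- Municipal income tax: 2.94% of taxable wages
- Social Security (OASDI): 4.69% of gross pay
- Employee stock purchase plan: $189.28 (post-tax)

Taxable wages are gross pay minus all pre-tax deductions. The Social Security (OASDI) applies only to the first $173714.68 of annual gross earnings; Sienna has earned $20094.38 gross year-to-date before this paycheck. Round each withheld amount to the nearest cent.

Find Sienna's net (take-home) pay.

$1580.86

Flexible spending account contribution: $71.56
Taxable wages = $1994.58 − $71.56 = $1923.02
Municipal income tax: $1923.02 × 0.0294 = $56.54
State unemployment insurance (employee share): $1994.58 × 0.0014 = $2.79
Social Security (OASDI): cap not yet reached, full $1994.58 is subject → $1994.58 × 0.0469 = $93.55
Employee stock purchase plan: $189.28
Total deductions = $71.56 + $56.54 + $2.79 + $93.55 + $189.28 = $413.72
Net pay = $1994.58 − $413.72 = $1580.86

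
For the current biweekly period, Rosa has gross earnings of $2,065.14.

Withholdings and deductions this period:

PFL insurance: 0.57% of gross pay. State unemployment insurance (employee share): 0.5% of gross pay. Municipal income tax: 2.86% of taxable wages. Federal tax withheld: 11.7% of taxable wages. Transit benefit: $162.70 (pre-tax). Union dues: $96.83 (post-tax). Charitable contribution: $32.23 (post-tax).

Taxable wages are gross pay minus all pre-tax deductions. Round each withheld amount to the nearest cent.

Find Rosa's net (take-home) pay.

$1,474.28

Transit benefit: $162.70
Taxable wages = $2,065.14 − $162.70 = $1,902.44
Municipal income tax: $1,902.44 × 0.0286 = $54.41
Federal tax withheld: $1,902.44 × 0.117 = $222.59
PFL insurance: $2,065.14 × 0.0057 = $11.77
State unemployment insurance (employee share): $2,065.14 × 0.005 = $10.33
Charitable contribution: $32.23
Union dues: $96.83
Total deductions = $162.70 + $54.41 + $222.59 + $11.77 + $10.33 + $32.23 + $96.83 = $590.86
Net pay = $2,065.14 − $590.86 = $1,474.28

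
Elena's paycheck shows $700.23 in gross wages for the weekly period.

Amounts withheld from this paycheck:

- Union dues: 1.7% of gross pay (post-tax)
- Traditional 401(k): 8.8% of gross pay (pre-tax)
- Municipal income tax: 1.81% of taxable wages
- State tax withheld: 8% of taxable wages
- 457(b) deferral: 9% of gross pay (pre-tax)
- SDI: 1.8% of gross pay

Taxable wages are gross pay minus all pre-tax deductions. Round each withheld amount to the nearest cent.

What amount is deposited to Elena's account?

$494.62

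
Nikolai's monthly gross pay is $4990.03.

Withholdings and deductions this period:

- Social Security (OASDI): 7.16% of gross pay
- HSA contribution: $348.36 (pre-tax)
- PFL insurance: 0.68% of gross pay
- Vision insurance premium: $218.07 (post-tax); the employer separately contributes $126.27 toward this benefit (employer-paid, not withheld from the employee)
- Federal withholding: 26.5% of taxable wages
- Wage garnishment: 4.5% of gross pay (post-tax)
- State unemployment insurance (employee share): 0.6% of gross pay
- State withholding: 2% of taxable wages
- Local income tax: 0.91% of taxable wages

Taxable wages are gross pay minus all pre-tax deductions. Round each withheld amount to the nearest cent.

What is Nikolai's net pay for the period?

$2412.78

HSA contribution: $348.36
Taxable wages = $4990.03 − $348.36 = $4641.67
Federal withholding: $4641.67 × 0.265 = $1230.04
State withholding: $4641.67 × 0.02 = $92.83
Local income tax: $4641.67 × 0.0091 = $42.24
PFL insurance: $4990.03 × 0.0068 = $33.93
State unemployment insurance (employee share): $4990.03 × 0.006 = $29.94
Social Security (OASDI): $4990.03 × 0.0716 = $357.29
Wage garnishment: $4990.03 × 0.045 = $224.55
Vision insurance premium: $218.07
(Employer's $126.27 toward vision insurance premium is not withheld from the employee.)
Total deductions = $348.36 + $1230.04 + $92.83 + $42.24 + $33.93 + $29.94 + $357.29 + $224.55 + $218.07 = $2577.25
Net pay = $4990.03 − $2577.25 = $2412.78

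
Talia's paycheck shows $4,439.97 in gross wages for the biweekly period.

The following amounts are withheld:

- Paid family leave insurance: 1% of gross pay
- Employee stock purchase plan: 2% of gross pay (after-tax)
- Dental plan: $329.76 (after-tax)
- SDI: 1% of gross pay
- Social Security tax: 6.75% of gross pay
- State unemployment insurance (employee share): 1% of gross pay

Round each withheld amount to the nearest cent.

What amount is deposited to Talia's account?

Social Security tax: $4,439.97 × 0.0675 = $299.70
Paid family leave insurance: $4,439.97 × 0.01 = $44.40
SDI: $4,439.97 × 0.01 = $44.40
State unemployment insurance (employee share): $4,439.97 × 0.01 = $44.40
Employee stock purchase plan: $4,439.97 × 0.02 = $88.80
Dental plan: $329.76
Total deductions = $299.70 + $44.40 + $44.40 + $44.40 + $88.80 + $329.76 = $851.46
Net pay = $4,439.97 − $851.46 = $3,588.51

$3,588.51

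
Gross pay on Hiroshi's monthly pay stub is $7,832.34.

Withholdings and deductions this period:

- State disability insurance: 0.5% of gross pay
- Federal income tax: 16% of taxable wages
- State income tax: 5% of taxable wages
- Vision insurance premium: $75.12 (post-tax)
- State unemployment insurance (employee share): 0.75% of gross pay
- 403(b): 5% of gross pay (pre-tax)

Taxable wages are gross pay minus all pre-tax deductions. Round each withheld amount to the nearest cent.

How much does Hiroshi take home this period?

$5,705.14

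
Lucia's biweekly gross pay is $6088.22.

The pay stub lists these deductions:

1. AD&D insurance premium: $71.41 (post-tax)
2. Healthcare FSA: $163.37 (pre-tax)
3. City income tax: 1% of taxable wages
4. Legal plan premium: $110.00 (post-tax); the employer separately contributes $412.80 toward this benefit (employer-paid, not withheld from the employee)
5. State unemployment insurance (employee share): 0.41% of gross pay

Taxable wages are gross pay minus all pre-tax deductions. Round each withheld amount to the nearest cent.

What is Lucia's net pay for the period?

$5659.23

Healthcare FSA: $163.37
Taxable wages = $6088.22 − $163.37 = $5924.85
City income tax: $5924.85 × 0.01 = $59.25
State unemployment insurance (employee share): $6088.22 × 0.0041 = $24.96
AD&D insurance premium: $71.41
Legal plan premium: $110.00
(Employer's $412.80 toward legal plan premium is not withheld from the employee.)
Total deductions = $163.37 + $59.25 + $24.96 + $71.41 + $110.00 = $428.99
Net pay = $6088.22 − $428.99 = $5659.23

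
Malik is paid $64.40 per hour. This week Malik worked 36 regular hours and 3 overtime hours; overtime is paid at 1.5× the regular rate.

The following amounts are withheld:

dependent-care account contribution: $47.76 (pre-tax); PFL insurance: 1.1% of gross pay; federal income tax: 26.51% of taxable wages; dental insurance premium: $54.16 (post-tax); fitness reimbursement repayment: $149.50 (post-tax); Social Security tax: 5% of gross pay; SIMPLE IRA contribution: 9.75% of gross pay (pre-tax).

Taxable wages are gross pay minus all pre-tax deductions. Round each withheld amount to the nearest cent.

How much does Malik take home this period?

Regular pay: 36 × $64.40 = $2318.40
Overtime pay: 3 × $64.40 × 1.5 = $289.80
Gross pay = $2318.40 + $289.80 = $2608.20
Dependent-care account contribution: $47.76
SIMPLE IRA contribution: $2608.20 × 0.0975 = $254.30
Pre-tax total = $47.76 + $254.30 = $302.06
Taxable wages = $2608.20 − $302.06 = $2306.14
Federal income tax: $2306.14 × 0.2651 = $611.36
PFL insurance: $2608.20 × 0.011 = $28.69
Social Security tax: $2608.20 × 0.05 = $130.41
Fitness reimbursement repayment: $149.50
Dental insurance premium: $54.16
Total deductions = $47.76 + $254.30 + $611.36 + $28.69 + $130.41 + $149.50 + $54.16 = $1276.18
Net pay = $2608.20 − $1276.18 = $1332.02

$1332.02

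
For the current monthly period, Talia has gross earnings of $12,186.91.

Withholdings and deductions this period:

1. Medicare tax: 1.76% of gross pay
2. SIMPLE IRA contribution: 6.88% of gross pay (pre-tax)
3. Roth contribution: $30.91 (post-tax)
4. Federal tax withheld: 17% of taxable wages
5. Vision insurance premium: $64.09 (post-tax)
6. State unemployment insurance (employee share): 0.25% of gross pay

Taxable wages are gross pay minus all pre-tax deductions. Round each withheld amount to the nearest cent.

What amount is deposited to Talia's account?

$9,079.25

SIMPLE IRA contribution: $12,186.91 × 0.0688 = $838.46
Taxable wages = $12,186.91 − $838.46 = $11,348.45
Federal tax withheld: $11,348.45 × 0.17 = $1,929.24
Medicare tax: $12,186.91 × 0.0176 = $214.49
State unemployment insurance (employee share): $12,186.91 × 0.0025 = $30.47
Vision insurance premium: $64.09
Roth contribution: $30.91
Total deductions = $838.46 + $1,929.24 + $214.49 + $30.47 + $64.09 + $30.91 = $3,107.66
Net pay = $12,186.91 − $3,107.66 = $9,079.25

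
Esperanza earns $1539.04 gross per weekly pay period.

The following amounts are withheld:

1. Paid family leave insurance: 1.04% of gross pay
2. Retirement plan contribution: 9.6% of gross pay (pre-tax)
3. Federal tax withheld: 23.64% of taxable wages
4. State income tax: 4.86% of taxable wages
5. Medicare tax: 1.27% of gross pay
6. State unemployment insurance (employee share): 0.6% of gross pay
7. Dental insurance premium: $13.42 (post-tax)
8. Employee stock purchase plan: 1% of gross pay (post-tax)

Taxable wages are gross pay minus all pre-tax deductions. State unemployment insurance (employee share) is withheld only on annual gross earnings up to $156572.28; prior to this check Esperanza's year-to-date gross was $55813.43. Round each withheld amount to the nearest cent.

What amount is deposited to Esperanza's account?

Retirement plan contribution: $1539.04 × 0.096 = $147.75
Taxable wages = $1539.04 − $147.75 = $1391.29
State income tax: $1391.29 × 0.0486 = $67.62
Federal tax withheld: $1391.29 × 0.2364 = $328.90
State unemployment insurance (employee share): cap not yet reached, full $1539.04 is subject → $1539.04 × 0.006 = $9.23
Paid family leave insurance: $1539.04 × 0.0104 = $16.01
Medicare tax: $1539.04 × 0.0127 = $19.55
Dental insurance premium: $13.42
Employee stock purchase plan: $1539.04 × 0.01 = $15.39
Total deductions = $147.75 + $67.62 + $328.90 + $9.23 + $16.01 + $19.55 + $13.42 + $15.39 = $617.87
Net pay = $1539.04 − $617.87 = $921.17

$921.17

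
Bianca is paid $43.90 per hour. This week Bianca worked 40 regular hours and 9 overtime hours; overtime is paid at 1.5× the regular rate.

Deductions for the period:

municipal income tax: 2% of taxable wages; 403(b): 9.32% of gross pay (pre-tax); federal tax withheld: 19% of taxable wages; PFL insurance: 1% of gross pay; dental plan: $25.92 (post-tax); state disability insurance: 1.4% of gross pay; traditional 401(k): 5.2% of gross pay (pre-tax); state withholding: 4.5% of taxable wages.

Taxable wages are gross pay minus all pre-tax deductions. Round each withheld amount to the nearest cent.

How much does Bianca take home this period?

$1,413.40

Regular pay: 40 × $43.90 = $1,756.00
Overtime pay: 9 × $43.90 × 1.5 = $592.65
Gross pay = $1,756.00 + $592.65 = $2,348.65
403(b): $2,348.65 × 0.0932 = $218.89
Traditional 401(k): $2,348.65 × 0.052 = $122.13
Pre-tax total = $218.89 + $122.13 = $341.02
Taxable wages = $2,348.65 − $341.02 = $2,007.63
Federal tax withheld: $2,007.63 × 0.19 = $381.45
State withholding: $2,007.63 × 0.045 = $90.34
Municipal income tax: $2,007.63 × 0.02 = $40.15
State disability insurance: $2,348.65 × 0.014 = $32.88
PFL insurance: $2,348.65 × 0.01 = $23.49
Dental plan: $25.92
Total deductions = $218.89 + $122.13 + $381.45 + $90.34 + $40.15 + $32.88 + $23.49 + $25.92 = $935.25
Net pay = $2,348.65 − $935.25 = $1,413.40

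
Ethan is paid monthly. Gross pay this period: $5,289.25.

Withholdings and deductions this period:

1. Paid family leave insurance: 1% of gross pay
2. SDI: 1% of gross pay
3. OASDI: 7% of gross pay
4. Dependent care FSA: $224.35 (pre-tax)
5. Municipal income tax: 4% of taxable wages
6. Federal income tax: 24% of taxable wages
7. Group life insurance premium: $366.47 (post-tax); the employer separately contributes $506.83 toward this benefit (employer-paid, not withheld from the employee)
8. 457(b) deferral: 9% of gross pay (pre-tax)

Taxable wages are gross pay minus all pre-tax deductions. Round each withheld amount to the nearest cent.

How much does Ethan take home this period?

457(b) deferral: $5,289.25 × 0.09 = $476.03
Dependent care FSA: $224.35
Pre-tax total = $476.03 + $224.35 = $700.38
Taxable wages = $5,289.25 − $700.38 = $4,588.87
Municipal income tax: $4,588.87 × 0.04 = $183.55
Federal income tax: $4,588.87 × 0.24 = $1,101.33
SDI: $5,289.25 × 0.01 = $52.89
OASDI: $5,289.25 × 0.07 = $370.25
Paid family leave insurance: $5,289.25 × 0.01 = $52.89
Group life insurance premium: $366.47
(Employer's $506.83 toward group life insurance premium is not withheld from the employee.)
Total deductions = $476.03 + $224.35 + $183.55 + $1,101.33 + $52.89 + $370.25 + $52.89 + $366.47 = $2,827.76
Net pay = $5,289.25 − $2,827.76 = $2,461.49

$2,461.49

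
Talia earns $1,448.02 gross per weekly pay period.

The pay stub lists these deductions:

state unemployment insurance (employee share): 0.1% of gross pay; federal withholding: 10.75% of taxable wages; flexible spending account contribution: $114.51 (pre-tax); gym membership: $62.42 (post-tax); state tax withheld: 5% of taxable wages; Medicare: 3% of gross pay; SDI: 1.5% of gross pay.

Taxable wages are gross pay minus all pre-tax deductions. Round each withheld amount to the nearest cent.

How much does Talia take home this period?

$994.45

Flexible spending account contribution: $114.51
Taxable wages = $1,448.02 − $114.51 = $1,333.51
State tax withheld: $1,333.51 × 0.05 = $66.68
Federal withholding: $1,333.51 × 0.1075 = $143.35
SDI: $1,448.02 × 0.015 = $21.72
Medicare: $1,448.02 × 0.03 = $43.44
State unemployment insurance (employee share): $1,448.02 × 0.001 = $1.45
Gym membership: $62.42
Total deductions = $114.51 + $66.68 + $143.35 + $21.72 + $43.44 + $1.45 + $62.42 = $453.57
Net pay = $1,448.02 − $453.57 = $994.45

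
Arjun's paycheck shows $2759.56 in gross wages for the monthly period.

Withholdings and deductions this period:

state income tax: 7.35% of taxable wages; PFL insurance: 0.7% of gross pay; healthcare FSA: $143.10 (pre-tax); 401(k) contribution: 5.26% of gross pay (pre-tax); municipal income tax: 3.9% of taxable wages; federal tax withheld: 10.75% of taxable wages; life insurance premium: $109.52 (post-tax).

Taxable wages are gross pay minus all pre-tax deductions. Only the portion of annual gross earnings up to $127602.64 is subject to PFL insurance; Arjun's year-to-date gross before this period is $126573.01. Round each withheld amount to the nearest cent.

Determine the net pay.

401(k) contribution: $2759.56 × 0.0526 = $145.15
Healthcare FSA: $143.10
Pre-tax total = $145.15 + $143.10 = $288.25
Taxable wages = $2759.56 − $288.25 = $2471.31
State income tax: $2471.31 × 0.0735 = $181.64
Municipal income tax: $2471.31 × 0.039 = $96.38
Federal tax withheld: $2471.31 × 0.1075 = $265.67
PFL insurance: only $127602.64 − $126573.01 = $1029.63 of this check is subject → $1029.63 × 0.007 = $7.21
Life insurance premium: $109.52
Total deductions = $145.15 + $143.10 + $181.64 + $96.38 + $265.67 + $7.21 + $109.52 = $948.67
Net pay = $2759.56 − $948.67 = $1810.89

$1810.89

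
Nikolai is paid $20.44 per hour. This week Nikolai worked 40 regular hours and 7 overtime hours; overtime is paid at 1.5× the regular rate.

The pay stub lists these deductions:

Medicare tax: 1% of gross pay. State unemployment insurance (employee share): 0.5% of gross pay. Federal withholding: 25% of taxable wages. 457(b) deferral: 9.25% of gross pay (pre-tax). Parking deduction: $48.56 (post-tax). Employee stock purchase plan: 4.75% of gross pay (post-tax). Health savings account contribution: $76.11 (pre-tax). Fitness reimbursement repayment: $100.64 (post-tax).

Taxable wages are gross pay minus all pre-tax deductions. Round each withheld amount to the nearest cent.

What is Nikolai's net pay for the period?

Regular pay: 40 × $20.44 = $817.60
Overtime pay: 7 × $20.44 × 1.5 = $214.62
Gross pay = $817.60 + $214.62 = $1,032.22
Health savings account contribution: $76.11
457(b) deferral: $1,032.22 × 0.0925 = $95.48
Pre-tax total = $76.11 + $95.48 = $171.59
Taxable wages = $1,032.22 − $171.59 = $860.63
Federal withholding: $860.63 × 0.25 = $215.16
State unemployment insurance (employee share): $1,032.22 × 0.005 = $5.16
Medicare tax: $1,032.22 × 0.01 = $10.32
Parking deduction: $48.56
Fitness reimbursement repayment: $100.64
Employee stock purchase plan: $1,032.22 × 0.0475 = $49.03
Total deductions = $76.11 + $95.48 + $215.16 + $5.16 + $10.32 + $48.56 + $100.64 + $49.03 = $600.46
Net pay = $1,032.22 − $600.46 = $431.76

$431.76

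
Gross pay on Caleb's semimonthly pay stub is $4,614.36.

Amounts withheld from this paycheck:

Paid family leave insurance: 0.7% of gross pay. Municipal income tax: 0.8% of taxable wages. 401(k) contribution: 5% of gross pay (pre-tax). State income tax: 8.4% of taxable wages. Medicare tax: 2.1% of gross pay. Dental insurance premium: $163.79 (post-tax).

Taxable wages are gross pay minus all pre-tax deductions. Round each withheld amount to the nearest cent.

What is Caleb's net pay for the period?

$3,687.35

401(k) contribution: $4,614.36 × 0.05 = $230.72
Taxable wages = $4,614.36 − $230.72 = $4,383.64
State income tax: $4,383.64 × 0.084 = $368.23
Municipal income tax: $4,383.64 × 0.008 = $35.07
Medicare tax: $4,614.36 × 0.021 = $96.90
Paid family leave insurance: $4,614.36 × 0.007 = $32.30
Dental insurance premium: $163.79
Total deductions = $230.72 + $368.23 + $35.07 + $96.90 + $32.30 + $163.79 = $927.01
Net pay = $4,614.36 − $927.01 = $3,687.35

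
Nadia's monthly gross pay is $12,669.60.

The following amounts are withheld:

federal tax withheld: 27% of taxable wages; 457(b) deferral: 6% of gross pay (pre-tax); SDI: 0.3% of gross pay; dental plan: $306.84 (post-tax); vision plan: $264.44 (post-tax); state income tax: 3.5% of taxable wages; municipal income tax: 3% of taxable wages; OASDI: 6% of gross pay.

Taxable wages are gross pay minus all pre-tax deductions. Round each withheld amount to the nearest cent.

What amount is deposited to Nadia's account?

$6,550.30

457(b) deferral: $12,669.60 × 0.06 = $760.18
Taxable wages = $12,669.60 − $760.18 = $11,909.42
Municipal income tax: $11,909.42 × 0.03 = $357.28
State income tax: $11,909.42 × 0.035 = $416.83
Federal tax withheld: $11,909.42 × 0.27 = $3,215.54
SDI: $12,669.60 × 0.003 = $38.01
OASDI: $12,669.60 × 0.06 = $760.18
Vision plan: $264.44
Dental plan: $306.84
Total deductions = $760.18 + $357.28 + $416.83 + $3,215.54 + $38.01 + $760.18 + $264.44 + $306.84 = $6,119.30
Net pay = $12,669.60 − $6,119.30 = $6,550.30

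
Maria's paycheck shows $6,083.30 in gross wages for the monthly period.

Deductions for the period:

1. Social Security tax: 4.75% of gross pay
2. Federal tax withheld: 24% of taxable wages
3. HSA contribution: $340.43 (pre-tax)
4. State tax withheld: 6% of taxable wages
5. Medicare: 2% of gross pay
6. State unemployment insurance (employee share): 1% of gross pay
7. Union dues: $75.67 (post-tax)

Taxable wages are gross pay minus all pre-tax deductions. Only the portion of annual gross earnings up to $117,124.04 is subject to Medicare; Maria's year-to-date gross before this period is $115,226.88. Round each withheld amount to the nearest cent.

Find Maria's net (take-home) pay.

$3,556.61

HSA contribution: $340.43
Taxable wages = $6,083.30 − $340.43 = $5,742.87
State tax withheld: $5,742.87 × 0.06 = $344.57
Federal tax withheld: $5,742.87 × 0.24 = $1,378.29
Medicare: only $117,124.04 − $115,226.88 = $1,897.16 of this check is subject → $1,897.16 × 0.02 = $37.94
State unemployment insurance (employee share): $6,083.30 × 0.01 = $60.83
Social Security tax: $6,083.30 × 0.0475 = $288.96
Union dues: $75.67
Total deductions = $340.43 + $344.57 + $1,378.29 + $37.94 + $60.83 + $288.96 + $75.67 = $2,526.69
Net pay = $6,083.30 − $2,526.69 = $3,556.61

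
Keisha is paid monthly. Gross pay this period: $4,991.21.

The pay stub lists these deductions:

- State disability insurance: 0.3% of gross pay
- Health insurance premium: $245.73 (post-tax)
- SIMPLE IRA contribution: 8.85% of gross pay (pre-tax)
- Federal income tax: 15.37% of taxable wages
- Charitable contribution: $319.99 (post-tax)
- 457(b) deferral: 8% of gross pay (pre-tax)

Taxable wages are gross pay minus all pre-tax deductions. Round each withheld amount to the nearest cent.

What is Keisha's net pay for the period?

$2,931.62

SIMPLE IRA contribution: $4,991.21 × 0.0885 = $441.72
457(b) deferral: $4,991.21 × 0.08 = $399.30
Pre-tax total = $441.72 + $399.30 = $841.02
Taxable wages = $4,991.21 − $841.02 = $4,150.19
Federal income tax: $4,150.19 × 0.1537 = $637.88
State disability insurance: $4,991.21 × 0.003 = $14.97
Charitable contribution: $319.99
Health insurance premium: $245.73
Total deductions = $441.72 + $399.30 + $637.88 + $14.97 + $319.99 + $245.73 = $2,059.59
Net pay = $4,991.21 − $2,059.59 = $2,931.62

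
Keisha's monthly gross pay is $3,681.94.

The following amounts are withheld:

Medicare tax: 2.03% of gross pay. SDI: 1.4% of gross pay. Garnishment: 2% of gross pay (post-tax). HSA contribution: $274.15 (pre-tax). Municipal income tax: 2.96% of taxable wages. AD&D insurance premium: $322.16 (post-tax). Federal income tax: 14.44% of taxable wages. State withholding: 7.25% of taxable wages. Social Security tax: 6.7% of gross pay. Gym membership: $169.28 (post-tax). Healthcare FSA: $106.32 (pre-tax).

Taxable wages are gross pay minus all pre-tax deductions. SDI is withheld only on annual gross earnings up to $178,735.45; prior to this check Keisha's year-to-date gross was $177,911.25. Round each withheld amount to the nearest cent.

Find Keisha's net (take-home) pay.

$1,589.61

HSA contribution: $274.15
Healthcare FSA: $106.32
Pre-tax total = $274.15 + $106.32 = $380.47
Taxable wages = $3,681.94 − $380.47 = $3,301.47
State withholding: $3,301.47 × 0.0725 = $239.36
Municipal income tax: $3,301.47 × 0.0296 = $97.72
Federal income tax: $3,301.47 × 0.1444 = $476.73
Medicare tax: $3,681.94 × 0.0203 = $74.74
Social Security tax: $3,681.94 × 0.067 = $246.69
SDI: only $178,735.45 − $177,911.25 = $824.20 of this check is subject → $824.20 × 0.014 = $11.54
AD&D insurance premium: $322.16
Gym membership: $169.28
Garnishment: $3,681.94 × 0.02 = $73.64
Total deductions = $274.15 + $106.32 + $239.36 + $97.72 + $476.73 + $74.74 + $246.69 + $11.54 + $322.16 + $169.28 + $73.64 = $2,092.33
Net pay = $3,681.94 − $2,092.33 = $1,589.61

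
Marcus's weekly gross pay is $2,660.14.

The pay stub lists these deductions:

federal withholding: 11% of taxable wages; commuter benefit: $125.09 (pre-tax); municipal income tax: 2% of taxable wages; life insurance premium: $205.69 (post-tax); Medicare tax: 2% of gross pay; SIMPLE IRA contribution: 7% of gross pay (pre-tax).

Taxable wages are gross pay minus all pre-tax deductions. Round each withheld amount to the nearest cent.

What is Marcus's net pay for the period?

Commuter benefit: $125.09
SIMPLE IRA contribution: $2,660.14 × 0.07 = $186.21
Pre-tax total = $125.09 + $186.21 = $311.30
Taxable wages = $2,660.14 − $311.30 = $2,348.84
Federal withholding: $2,348.84 × 0.11 = $258.37
Municipal income tax: $2,348.84 × 0.02 = $46.98
Medicare tax: $2,660.14 × 0.02 = $53.20
Life insurance premium: $205.69
Total deductions = $125.09 + $186.21 + $258.37 + $46.98 + $53.20 + $205.69 = $875.54
Net pay = $2,660.14 − $875.54 = $1,784.60

$1,784.60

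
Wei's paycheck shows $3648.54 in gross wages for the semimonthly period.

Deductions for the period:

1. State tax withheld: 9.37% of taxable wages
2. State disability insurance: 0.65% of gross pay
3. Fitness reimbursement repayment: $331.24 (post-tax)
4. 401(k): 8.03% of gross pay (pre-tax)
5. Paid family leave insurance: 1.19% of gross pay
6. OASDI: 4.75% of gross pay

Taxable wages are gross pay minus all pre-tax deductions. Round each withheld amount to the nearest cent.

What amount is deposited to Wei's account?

401(k): $3648.54 × 0.0803 = $292.98
Taxable wages = $3648.54 − $292.98 = $3355.56
State tax withheld: $3355.56 × 0.0937 = $314.42
State disability insurance: $3648.54 × 0.0065 = $23.72
OASDI: $3648.54 × 0.0475 = $173.31
Paid family leave insurance: $3648.54 × 0.0119 = $43.42
Fitness reimbursement repayment: $331.24
Total deductions = $292.98 + $314.42 + $23.72 + $173.31 + $43.42 + $331.24 = $1179.09
Net pay = $3648.54 − $1179.09 = $2469.45

$2469.45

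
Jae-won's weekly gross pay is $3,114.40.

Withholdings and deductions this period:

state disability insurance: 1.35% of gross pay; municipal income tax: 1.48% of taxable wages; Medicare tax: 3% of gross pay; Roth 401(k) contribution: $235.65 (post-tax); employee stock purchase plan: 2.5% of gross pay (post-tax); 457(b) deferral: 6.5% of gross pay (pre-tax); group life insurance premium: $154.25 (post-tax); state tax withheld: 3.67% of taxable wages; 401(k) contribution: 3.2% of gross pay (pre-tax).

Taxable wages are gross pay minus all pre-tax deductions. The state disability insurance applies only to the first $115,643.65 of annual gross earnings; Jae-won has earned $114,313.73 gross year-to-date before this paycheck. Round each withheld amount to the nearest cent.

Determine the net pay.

457(b) deferral: $3,114.40 × 0.065 = $202.44
401(k) contribution: $3,114.40 × 0.032 = $99.66
Pre-tax total = $202.44 + $99.66 = $302.10
Taxable wages = $3,114.40 − $302.10 = $2,812.30
State tax withheld: $2,812.30 × 0.0367 = $103.21
Municipal income tax: $2,812.30 × 0.0148 = $41.62
State disability insurance: only $115,643.65 − $114,313.73 = $1,329.92 of this check is subject → $1,329.92 × 0.0135 = $17.95
Medicare tax: $3,114.40 × 0.03 = $93.43
Roth 401(k) contribution: $235.65
Employee stock purchase plan: $3,114.40 × 0.025 = $77.86
Group life insurance premium: $154.25
Total deductions = $202.44 + $99.66 + $103.21 + $41.62 + $17.95 + $93.43 + $235.65 + $77.86 + $154.25 = $1,026.07
Net pay = $3,114.40 − $1,026.07 = $2,088.33

$2,088.33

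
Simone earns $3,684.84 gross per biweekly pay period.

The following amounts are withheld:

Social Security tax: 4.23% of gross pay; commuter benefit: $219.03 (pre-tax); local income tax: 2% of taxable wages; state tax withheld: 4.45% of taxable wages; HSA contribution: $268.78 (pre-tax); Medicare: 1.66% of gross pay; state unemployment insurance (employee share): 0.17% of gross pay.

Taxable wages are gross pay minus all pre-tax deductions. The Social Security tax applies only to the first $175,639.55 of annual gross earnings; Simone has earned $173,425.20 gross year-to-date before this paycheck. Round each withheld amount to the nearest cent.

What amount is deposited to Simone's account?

HSA contribution: $268.78
Commuter benefit: $219.03
Pre-tax total = $268.78 + $219.03 = $487.81
Taxable wages = $3,684.84 − $487.81 = $3,197.03
Local income tax: $3,197.03 × 0.02 = $63.94
State tax withheld: $3,197.03 × 0.0445 = $142.27
Social Security tax: only $175,639.55 − $173,425.20 = $2,214.35 of this check is subject → $2,214.35 × 0.0423 = $93.67
State unemployment insurance (employee share): $3,684.84 × 0.0017 = $6.26
Medicare: $3,684.84 × 0.0166 = $61.17
Total deductions = $268.78 + $219.03 + $63.94 + $142.27 + $93.67 + $6.26 + $61.17 = $855.12
Net pay = $3,684.84 − $855.12 = $2,829.72

$2,829.72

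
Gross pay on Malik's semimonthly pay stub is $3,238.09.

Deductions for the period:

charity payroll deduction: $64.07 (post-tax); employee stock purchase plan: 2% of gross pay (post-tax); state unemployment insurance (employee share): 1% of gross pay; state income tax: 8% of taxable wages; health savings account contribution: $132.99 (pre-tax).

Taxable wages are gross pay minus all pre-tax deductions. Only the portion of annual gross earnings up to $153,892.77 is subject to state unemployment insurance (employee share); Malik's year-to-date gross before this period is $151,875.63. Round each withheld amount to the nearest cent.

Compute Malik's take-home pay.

$2,707.69

Health savings account contribution: $132.99
Taxable wages = $3,238.09 − $132.99 = $3,105.10
State income tax: $3,105.10 × 0.08 = $248.41
State unemployment insurance (employee share): only $153,892.77 − $151,875.63 = $2,017.14 of this check is subject → $2,017.14 × 0.01 = $20.17
Employee stock purchase plan: $3,238.09 × 0.02 = $64.76
Charity payroll deduction: $64.07
Total deductions = $132.99 + $248.41 + $20.17 + $64.76 + $64.07 = $530.40
Net pay = $3,238.09 − $530.40 = $2,707.69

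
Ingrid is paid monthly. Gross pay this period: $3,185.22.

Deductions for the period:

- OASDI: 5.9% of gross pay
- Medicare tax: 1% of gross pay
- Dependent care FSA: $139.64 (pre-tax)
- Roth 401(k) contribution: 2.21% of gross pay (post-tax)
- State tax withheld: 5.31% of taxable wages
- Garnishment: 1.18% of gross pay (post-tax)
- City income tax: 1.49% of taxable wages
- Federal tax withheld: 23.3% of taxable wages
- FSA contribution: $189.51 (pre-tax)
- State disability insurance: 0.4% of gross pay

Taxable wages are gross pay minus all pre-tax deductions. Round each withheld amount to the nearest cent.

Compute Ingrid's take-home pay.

$1,655.89

Dependent care FSA: $139.64
FSA contribution: $189.51
Pre-tax total = $139.64 + $189.51 = $329.15
Taxable wages = $3,185.22 − $329.15 = $2,856.07
City income tax: $2,856.07 × 0.0149 = $42.56
State tax withheld: $2,856.07 × 0.0531 = $151.66
Federal tax withheld: $2,856.07 × 0.233 = $665.46
Medicare tax: $3,185.22 × 0.01 = $31.85
State disability insurance: $3,185.22 × 0.004 = $12.74
OASDI: $3,185.22 × 0.059 = $187.93
Garnishment: $3,185.22 × 0.0118 = $37.59
Roth 401(k) contribution: $3,185.22 × 0.0221 = $70.39
Total deductions = $139.64 + $189.51 + $42.56 + $151.66 + $665.46 + $31.85 + $12.74 + $187.93 + $37.59 + $70.39 = $1,529.33
Net pay = $3,185.22 − $1,529.33 = $1,655.89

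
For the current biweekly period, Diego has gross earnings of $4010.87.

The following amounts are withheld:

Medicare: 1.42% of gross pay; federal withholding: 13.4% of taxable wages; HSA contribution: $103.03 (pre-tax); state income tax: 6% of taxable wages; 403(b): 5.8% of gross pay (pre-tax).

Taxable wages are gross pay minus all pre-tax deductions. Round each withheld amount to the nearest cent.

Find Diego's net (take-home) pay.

403(b): $4010.87 × 0.058 = $232.63
HSA contribution: $103.03
Pre-tax total = $232.63 + $103.03 = $335.66
Taxable wages = $4010.87 − $335.66 = $3675.21
Federal withholding: $3675.21 × 0.134 = $492.48
State income tax: $3675.21 × 0.06 = $220.51
Medicare: $4010.87 × 0.0142 = $56.95
Total deductions = $232.63 + $103.03 + $492.48 + $220.51 + $56.95 = $1105.60
Net pay = $4010.87 − $1105.60 = $2905.27

$2905.27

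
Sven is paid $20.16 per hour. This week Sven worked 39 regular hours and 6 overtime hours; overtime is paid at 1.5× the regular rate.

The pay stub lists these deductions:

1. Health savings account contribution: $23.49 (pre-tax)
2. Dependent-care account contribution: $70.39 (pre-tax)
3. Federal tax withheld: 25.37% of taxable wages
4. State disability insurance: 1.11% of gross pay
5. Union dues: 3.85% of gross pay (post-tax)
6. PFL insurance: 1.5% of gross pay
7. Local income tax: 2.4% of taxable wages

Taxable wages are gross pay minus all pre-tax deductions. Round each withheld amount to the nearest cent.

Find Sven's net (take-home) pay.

Regular pay: 39 × $20.16 = $786.24
Overtime pay: 6 × $20.16 × 1.5 = $181.44
Gross pay = $786.24 + $181.44 = $967.68
Dependent-care account contribution: $70.39
Health savings account contribution: $23.49
Pre-tax total = $70.39 + $23.49 = $93.88
Taxable wages = $967.68 − $93.88 = $873.80
Federal tax withheld: $873.80 × 0.2537 = $221.68
Local income tax: $873.80 × 0.024 = $20.97
PFL insurance: $967.68 × 0.015 = $14.52
State disability insurance: $967.68 × 0.0111 = $10.74
Union dues: $967.68 × 0.0385 = $37.26
Total deductions = $70.39 + $23.49 + $221.68 + $20.97 + $14.52 + $10.74 + $37.26 = $399.05
Net pay = $967.68 − $399.05 = $568.63

$568.63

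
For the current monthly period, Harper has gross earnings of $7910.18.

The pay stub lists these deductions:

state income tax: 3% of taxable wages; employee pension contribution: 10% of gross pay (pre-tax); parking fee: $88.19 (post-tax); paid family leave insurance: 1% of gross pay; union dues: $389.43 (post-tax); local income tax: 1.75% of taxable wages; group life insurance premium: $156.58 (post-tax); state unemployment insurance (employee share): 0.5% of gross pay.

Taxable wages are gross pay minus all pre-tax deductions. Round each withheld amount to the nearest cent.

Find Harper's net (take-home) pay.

$6028.15

Employee pension contribution: $7910.18 × 0.1 = $791.02
Taxable wages = $7910.18 − $791.02 = $7119.16
Local income tax: $7119.16 × 0.0175 = $124.59
State income tax: $7119.16 × 0.03 = $213.57
Paid family leave insurance: $7910.18 × 0.01 = $79.10
State unemployment insurance (employee share): $7910.18 × 0.005 = $39.55
Group life insurance premium: $156.58
Parking fee: $88.19
Union dues: $389.43
Total deductions = $791.02 + $124.59 + $213.57 + $79.10 + $39.55 + $156.58 + $88.19 + $389.43 = $1882.03
Net pay = $7910.18 − $1882.03 = $6028.15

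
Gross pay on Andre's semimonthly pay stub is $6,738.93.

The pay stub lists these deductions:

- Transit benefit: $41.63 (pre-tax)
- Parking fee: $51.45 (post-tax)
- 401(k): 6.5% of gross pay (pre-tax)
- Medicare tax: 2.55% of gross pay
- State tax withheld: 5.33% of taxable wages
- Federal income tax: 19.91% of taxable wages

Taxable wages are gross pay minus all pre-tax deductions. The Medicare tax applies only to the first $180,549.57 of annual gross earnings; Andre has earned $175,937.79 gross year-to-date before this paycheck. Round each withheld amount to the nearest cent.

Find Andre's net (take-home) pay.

$4,510.38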